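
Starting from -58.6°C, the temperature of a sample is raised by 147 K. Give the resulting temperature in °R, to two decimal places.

650.79°R

The 147 K change is an interval; Kelvin and Celsius degrees are the same size, so ΔC = +147°C.
Final Celsius temperature: -58.6000 + 147.0000 = 88.4000°C.
In Rankine: 88.4000 × 1.8 + 491.67 = 650.79°R.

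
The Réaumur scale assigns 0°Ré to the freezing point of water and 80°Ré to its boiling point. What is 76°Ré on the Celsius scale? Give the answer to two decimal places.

Linear interpolation between the fixed points: C = (76 - 0) × 100 / (80 - 0) = 95.0000°C.

95.00°C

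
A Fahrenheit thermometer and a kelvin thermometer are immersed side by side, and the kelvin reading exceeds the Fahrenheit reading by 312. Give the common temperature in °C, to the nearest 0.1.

Let x be the Fahrenheit reading; then the kelvin reading is 5/9·x + 255.372.
(5/9·x + 255.372) - x = 312  ⇒  (-4/9)·x = 56.6278  ⇒  x = -127.4125°F.
In Celsius: (-127.4125 - 32) × 5/9 = -88.6°C.

-88.6°C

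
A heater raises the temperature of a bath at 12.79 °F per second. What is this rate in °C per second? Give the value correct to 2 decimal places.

Since only a temperature interval is involved, the additive offset between the scales drops out.
A change of 1°F is a change of 5/9°C, so 12.79 × 5/9 = 7.11.

7.11 °C/second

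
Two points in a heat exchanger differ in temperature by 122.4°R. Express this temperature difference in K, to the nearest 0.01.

68.00 K

An interval of 1°R corresponds to 5/9 K.
122.4 × 5/9 = 68.00.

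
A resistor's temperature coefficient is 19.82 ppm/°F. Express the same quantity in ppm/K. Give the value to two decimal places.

Since only a temperature interval is involved, the additive offset between the scales drops out.
A change of 1 K is a change of 1.8°F, so per K the value is 19.82 × 1.8 = 35.68.

35.68 ppm/K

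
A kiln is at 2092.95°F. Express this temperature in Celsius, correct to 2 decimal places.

In Celsius: (2092.95 - 32) × 5/9 = 1144.9722°C.

1144.97°C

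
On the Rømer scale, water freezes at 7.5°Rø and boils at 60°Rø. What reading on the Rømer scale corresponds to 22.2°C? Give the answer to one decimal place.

19.2°Rø

Linearly onto the Rømer scale: 7.5 + (22.2000 / 100) × (60 - 7.5) = 19.2°Rø.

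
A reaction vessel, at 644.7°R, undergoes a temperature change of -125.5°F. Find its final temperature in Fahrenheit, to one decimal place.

Initial temperature in Celsius: (644.7 - 491.67) × 5/9 = 85.0167°C.
The 125.5°F change is an interval, so only the factor 5/9 applies: -125.5 × 5/9 = -69.7222°C.
Final Celsius temperature: 85.0167 - 69.7222 = 15.2944°C.
In Fahrenheit: 15.2944 × 1.8 + 32 = 59.5°F.

59.5°F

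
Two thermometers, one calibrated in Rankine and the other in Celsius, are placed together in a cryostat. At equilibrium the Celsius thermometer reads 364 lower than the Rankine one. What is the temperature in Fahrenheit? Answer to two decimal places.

-255.26°F

Let x be the Rankine reading; then the Celsius reading is 5/9·x - 273.15.
(5/9·x - 273.15) - x = -364  ⇒  (-4/9)·x = -90.85  ⇒  x = 204.4125°R.
In Celsius: (204.4125 - 491.67) × 5/9 = -159.5875°C.
In Fahrenheit: -159.5875 × 1.8 + 32 = -255.26°F.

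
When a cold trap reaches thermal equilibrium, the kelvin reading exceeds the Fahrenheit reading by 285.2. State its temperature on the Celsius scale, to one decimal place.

Let x be the kelvin reading; then the Fahrenheit reading is 1.8·x - 459.67.
(1.8·x - 459.67) - x = -285.2  ⇒  (0.8)·x = 174.47  ⇒  x = 218.0875 K.
In Celsius: 218.0875 - 273.15 = -55.1°C.

-55.1°C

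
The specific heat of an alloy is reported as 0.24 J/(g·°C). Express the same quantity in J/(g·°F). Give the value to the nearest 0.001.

0.133 J/(g·°F)

The quantity depends on a temperature interval, so only the ratio of degree sizes applies; the offset between the scales is irrelevant.
A change of 1°F is a change of 5/9°C, so per °F the value is 0.24 × 5/9 = 0.133.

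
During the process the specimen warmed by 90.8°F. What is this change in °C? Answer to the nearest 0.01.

An interval of 1°F corresponds to 5/9°C.
90.8 × 5/9 = 50.44.

50.44°C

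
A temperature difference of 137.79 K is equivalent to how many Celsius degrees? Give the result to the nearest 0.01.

137.79°C

Kelvin and Celsius degrees are the same size, so the interval is unchanged: 137.79.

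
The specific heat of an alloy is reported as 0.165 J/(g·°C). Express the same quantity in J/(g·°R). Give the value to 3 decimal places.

0.092 J/(g·°R)

The quantity depends on a temperature interval, so only the ratio of degree sizes applies; the offset between the scales is irrelevant.
A change of 1°R is a change of 5/9°C, so per °R the value is 0.165 × 5/9 = 0.092.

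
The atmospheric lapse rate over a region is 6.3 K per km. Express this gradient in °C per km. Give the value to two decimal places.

Since only a temperature interval is involved, the additive offset between the scales drops out.
A change of 1 K is a change of 1°C, so 6.3 × 1 = 6.30.

6.30 °C/km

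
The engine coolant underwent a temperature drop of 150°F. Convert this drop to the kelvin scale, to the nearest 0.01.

Only the scale ratio 5/9 matters for a change in temperature.
150 × 5/9 = 83.33.

83.33 K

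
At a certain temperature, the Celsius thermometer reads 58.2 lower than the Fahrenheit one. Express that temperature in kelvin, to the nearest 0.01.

Let x be the Fahrenheit reading; then the Celsius reading is 5/9·x - 17.7778.
(5/9·x - 17.7778) - x = -58.2  ⇒  (-4/9)·x = -40.4222  ⇒  x = 90.9500°F.
In Celsius: (90.95 - 32) × 5/9 = 32.7500°C.
In kelvin: 32.7500 + 273.15 = 305.90 K.

305.90 K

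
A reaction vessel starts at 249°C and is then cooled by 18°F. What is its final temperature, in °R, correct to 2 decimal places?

The 18°F change is an interval, so only the factor 5/9 applies: -18 × 5/9 = -10.0000°C.
Final Celsius temperature: 249.0000 - 10.0000 = 239.0000°C.
In Rankine: 239.0000 × 1.8 + 491.67 = 921.87°R.

921.87°R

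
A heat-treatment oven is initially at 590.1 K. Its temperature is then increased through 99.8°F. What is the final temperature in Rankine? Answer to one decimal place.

Initial temperature in Celsius: 590.1 - 273.15 = 316.9500°C.
The 99.8°F change is an interval, so only the factor 5/9 applies: +99.8 × 5/9 = +55.4444°C.
Final Celsius temperature: 316.9500 + 55.4444 = 372.3944°C.
In Rankine: 372.3944 × 1.8 + 491.67 = 1162.0°R.

1162.0°R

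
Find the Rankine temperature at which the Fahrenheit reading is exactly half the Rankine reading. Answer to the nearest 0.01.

Let R be the Rankine reading. The Fahrenheit reading is F = 1·R - 459.67.
Require F = 0.5·R: 1·R - 459.67 = 0.5·R.
(0.5)·R = 459.67  ⇒  R = 919.34.

919.34°R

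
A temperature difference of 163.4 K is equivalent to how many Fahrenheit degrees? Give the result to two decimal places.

For a temperature interval the offset drops out; only the factor 1.8 applies.
163.4 × 1.8 = 294.12.

294.12°F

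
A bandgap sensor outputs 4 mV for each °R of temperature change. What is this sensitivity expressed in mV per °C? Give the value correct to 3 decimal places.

7.200 mV per °C

The quantity depends on a temperature interval, so only the ratio of degree sizes applies; the offset between the scales is irrelevant.
A change of 1°C is a change of 1.8°R, so per °C the value is 4 × 1.8 = 7.200.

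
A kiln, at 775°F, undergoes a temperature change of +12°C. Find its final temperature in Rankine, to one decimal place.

1256.3°R

Initial temperature in Celsius: (775 - 32) × 5/9 = 412.7778°C.
Final Celsius temperature: 412.7778 + 12.0000 = 424.7778°C.
In Rankine: 424.7778 × 1.8 + 491.67 = 1256.3°R.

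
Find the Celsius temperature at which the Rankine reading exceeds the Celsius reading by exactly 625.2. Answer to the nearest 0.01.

166.91°C

Let C be the Celsius reading. The Rankine reading is R = 1.8·C + 491.67.
Require R - C = 625.2: (0.8)·C + 491.67 = 625.2.
C = (625.2 - 491.67) / (0.8) = 166.91.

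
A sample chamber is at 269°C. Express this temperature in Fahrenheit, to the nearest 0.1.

In Fahrenheit: 269.0000 × 1.8 + 32 = 516.2°F.

516.2°F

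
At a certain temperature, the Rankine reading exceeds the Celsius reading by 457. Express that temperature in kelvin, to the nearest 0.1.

229.8 K

Let x be the Rankine reading; then the Celsius reading is 5/9·x - 273.15.
(5/9·x - 273.15) - x = -457  ⇒  (-4/9)·x = -183.85  ⇒  x = 413.6625°R.
In Celsius: (413.6625 - 491.67) × 5/9 = -43.3375°C.
In kelvin: -43.3375 + 273.15 = 229.8 K.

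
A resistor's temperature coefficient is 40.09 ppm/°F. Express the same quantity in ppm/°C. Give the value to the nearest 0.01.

The quantity depends on a temperature interval, so only the ratio of degree sizes applies; the offset between the scales is irrelevant.
A change of 1°C is a change of 1.8°F, so per °C the value is 40.09 × 1.8 = 72.16.

72.16 ppm/°C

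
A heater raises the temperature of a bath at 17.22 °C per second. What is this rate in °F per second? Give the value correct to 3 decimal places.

30.996 °F/second

The quantity depends on a temperature interval, so only the ratio of degree sizes applies; the offset between the scales is irrelevant.
A change of 1°C is a change of 1.8°F, so 17.22 × 1.8 = 30.996.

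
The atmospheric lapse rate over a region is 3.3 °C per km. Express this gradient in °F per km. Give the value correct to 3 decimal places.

The quantity depends on a temperature interval, so only the ratio of degree sizes applies; the offset between the scales is irrelevant.
A change of 1°C is a change of 1.8°F, so 3.3 × 1.8 = 5.940.

5.940 °F/km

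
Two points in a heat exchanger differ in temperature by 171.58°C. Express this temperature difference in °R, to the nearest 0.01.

308.84°R

An interval of 1°C corresponds to 1.8°R.
171.58 × 1.8 = 308.84.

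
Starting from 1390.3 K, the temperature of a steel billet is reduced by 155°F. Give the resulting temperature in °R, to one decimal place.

Initial temperature in Celsius: 1390.3 - 273.15 = 1117.1500°C.
The 155°F change is an interval, so only the factor 5/9 applies: -155 × 5/9 = -86.1111°C.
Final Celsius temperature: 1117.1500 - 86.1111 = 1031.0389°C.
In Rankine: 1031.0389 × 1.8 + 491.67 = 2347.5°R.

2347.5°R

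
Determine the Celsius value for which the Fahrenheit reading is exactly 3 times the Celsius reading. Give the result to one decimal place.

26.7°C

Let C be the Celsius reading. The Fahrenheit reading is F = 1.8·C + 32.
Require F = 3·C: 1.8·C + 32 = 3·C.
(-1.2)·C = -32  ⇒  C = 26.7.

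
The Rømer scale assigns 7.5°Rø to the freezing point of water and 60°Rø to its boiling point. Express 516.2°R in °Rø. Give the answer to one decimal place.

First in Celsius: (516.2 - 491.67) × 5/9 = 13.6278°C.
Linearly onto the Rømer scale: 7.5 + (13.6278 / 100) × (60 - 7.5) = 14.7°Rø.

14.7°Rø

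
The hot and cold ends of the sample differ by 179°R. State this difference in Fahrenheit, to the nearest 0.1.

Rankine and Fahrenheit degrees are the same size, so the interval is unchanged: 179.0.

179.0°F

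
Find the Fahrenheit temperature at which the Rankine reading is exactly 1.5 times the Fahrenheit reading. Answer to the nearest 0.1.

919.3°F

Let F be the Fahrenheit reading. The Rankine reading is R = 1·F + 459.67.
Require R = 1.5·F: 1·F + 459.67 = 1.5·F.
(-0.5)·F = -459.67  ⇒  F = 919.3.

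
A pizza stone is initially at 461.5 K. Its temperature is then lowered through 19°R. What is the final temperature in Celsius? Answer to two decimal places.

177.79°C

Initial temperature in Celsius: 461.5 - 273.15 = 188.3500°C.
The 19°R change is an interval, so only the factor 5/9 applies: -19 × 5/9 = -10.5556°C.
Final Celsius temperature: 188.3500 - 10.5556 = 177.7944°C.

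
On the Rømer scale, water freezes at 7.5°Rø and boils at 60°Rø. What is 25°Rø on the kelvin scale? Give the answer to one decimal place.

306.5 K

Linear interpolation between the fixed points: C = (25 - 7.5) × 100 / (60 - 7.5) = 33.3333°C.
Then 33.3333 + 273.15 = 306.5 K.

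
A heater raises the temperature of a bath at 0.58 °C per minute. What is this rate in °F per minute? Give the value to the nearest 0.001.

1.044 °F/minute

The quantity depends on a temperature interval, so only the ratio of degree sizes applies; the offset between the scales is irrelevant.
A change of 1°C is a change of 1.8°F, so 0.58 × 1.8 = 1.044.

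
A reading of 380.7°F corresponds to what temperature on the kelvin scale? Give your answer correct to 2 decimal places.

466.87 K

In Celsius: (380.7 - 32) × 5/9 = 193.7222°C.
In kelvin: 193.7222 + 273.15 = 466.87 K.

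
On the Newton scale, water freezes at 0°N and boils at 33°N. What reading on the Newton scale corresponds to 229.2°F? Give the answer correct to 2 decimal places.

36.15°N

First in Celsius: (229.2 - 32) × 5/9 = 109.5556°C.
Linearly onto the Newton scale: 0 + (109.5556 / 100) × (33 - 0) = 36.15°N.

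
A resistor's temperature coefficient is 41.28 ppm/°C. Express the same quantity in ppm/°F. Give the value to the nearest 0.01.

22.93 ppm/°F

Since only a temperature interval is involved, the additive offset between the scales drops out.
A change of 1°F is a change of 5/9°C, so per °F the value is 41.28 × 5/9 = 22.93.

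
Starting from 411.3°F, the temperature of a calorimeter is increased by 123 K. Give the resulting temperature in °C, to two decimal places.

Initial temperature in Celsius: (411.3 - 32) × 5/9 = 210.7222°C.
The 123 K change is an interval; Kelvin and Celsius degrees are the same size, so ΔC = +123°C.
Final Celsius temperature: 210.7222 + 123.0000 = 333.7222°C.

333.72°C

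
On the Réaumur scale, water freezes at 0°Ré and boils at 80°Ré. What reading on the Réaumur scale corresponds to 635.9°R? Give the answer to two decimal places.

First in Celsius: (635.9 - 491.67) × 5/9 = 80.1278°C.
Linearly onto the Réaumur scale: 0 + (80.1278 / 100) × (80 - 0) = 64.10°Ré.

64.10°Ré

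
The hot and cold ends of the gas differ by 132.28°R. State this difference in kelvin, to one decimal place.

73.5 K

Only the scale ratio 5/9 matters for a change in temperature.
132.28 × 5/9 = 73.5.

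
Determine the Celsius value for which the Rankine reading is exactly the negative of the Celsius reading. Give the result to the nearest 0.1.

-175.6°C

Let C be the Celsius reading. The Rankine reading is R = 1.8·C + 491.67.
Require R = -1·C: 1.8·C + 491.67 = -1·C.
(2.8)·C = -491.67  ⇒  C = -175.6.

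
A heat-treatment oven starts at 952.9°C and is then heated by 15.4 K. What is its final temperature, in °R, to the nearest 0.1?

2234.6°R

The 15.4 K change is an interval; Kelvin and Celsius degrees are the same size, so ΔC = +15.4°C.
Final Celsius temperature: 952.9000 + 15.4000 = 968.3000°C.
In Rankine: 968.3000 × 1.8 + 491.67 = 2234.6°R.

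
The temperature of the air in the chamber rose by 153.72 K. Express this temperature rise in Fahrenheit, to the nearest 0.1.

276.7°F

An interval of 1 K corresponds to 1.8°F.
153.72 × 1.8 = 276.7.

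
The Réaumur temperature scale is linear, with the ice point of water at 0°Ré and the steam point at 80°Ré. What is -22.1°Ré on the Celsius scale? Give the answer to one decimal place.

Linear interpolation between the fixed points: C = (-22.1 - 0) × 100 / (80 - 0) = -27.6250°C.

-27.6°C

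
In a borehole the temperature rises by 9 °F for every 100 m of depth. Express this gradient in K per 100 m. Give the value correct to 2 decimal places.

5.00 K/100 m

The quantity depends on a temperature interval, so only the ratio of degree sizes applies; the offset between the scales is irrelevant.
A change of 1°F is a change of 5/9 K, so 9 × 5/9 = 5.00.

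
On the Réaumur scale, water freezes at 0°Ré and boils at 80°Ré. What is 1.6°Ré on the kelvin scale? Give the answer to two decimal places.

Linear interpolation between the fixed points: C = (1.6 - 0) × 100 / (80 - 0) = 2.0000°C.
Then 2.0000 + 273.15 = 275.15 K.

275.15 K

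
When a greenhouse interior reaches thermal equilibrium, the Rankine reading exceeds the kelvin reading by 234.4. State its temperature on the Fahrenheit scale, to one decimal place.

67.7°F

Let x be the kelvin reading; then the Rankine reading is 1.8·x.
(1.8·x) - x = 234.4  ⇒  (0.8)·x = 234.4  ⇒  x = 293.0000 K.
In Celsius: 293 - 273.15 = 19.8500°C.
In Fahrenheit: 19.8500 × 1.8 + 32 = 67.7°F.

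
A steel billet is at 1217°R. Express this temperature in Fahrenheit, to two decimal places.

757.33°F

In Celsius: (1217 - 491.67) × 5/9 = 402.9611°C.
In Fahrenheit: 402.9611 × 1.8 + 32 = 757.33°F.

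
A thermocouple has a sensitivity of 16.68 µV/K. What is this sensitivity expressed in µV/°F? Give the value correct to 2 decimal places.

Since only a temperature interval is involved, the additive offset between the scales drops out.
A change of 1°F is a change of 5/9 K, so per °F the value is 16.68 × 5/9 = 9.27.

9.27 µV/°F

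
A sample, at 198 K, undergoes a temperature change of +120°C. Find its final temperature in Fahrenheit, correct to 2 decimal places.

Initial temperature in Celsius: 198 - 273.15 = -75.1500°C.
Final Celsius temperature: -75.1500 + 120.0000 = 44.8500°C.
In Fahrenheit: 44.8500 × 1.8 + 32 = 112.73°F.

112.73°F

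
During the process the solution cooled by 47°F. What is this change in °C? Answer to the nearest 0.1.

For a temperature interval the offset drops out; only the factor 5/9 applies.
47 × 5/9 = 26.1.

26.1°C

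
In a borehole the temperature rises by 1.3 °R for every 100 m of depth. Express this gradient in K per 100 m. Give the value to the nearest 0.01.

0.72 K/100 m

Since only a temperature interval is involved, the additive offset between the scales drops out.
A change of 1°R is a change of 5/9 K, so 1.3 × 5/9 = 0.72.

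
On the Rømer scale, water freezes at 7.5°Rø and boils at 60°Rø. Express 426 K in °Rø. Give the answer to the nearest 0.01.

First in Celsius: 426 - 273.15 = 152.8500°C.
Linearly onto the Rømer scale: 7.5 + (152.8500 / 100) × (60 - 7.5) = 87.75°Rø.

87.75°Rø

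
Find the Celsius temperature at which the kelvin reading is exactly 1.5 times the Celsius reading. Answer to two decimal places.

546.30°C

Let C be the Celsius reading. The kelvin reading is K = 1·C + 273.15.
Require K = 1.5·C: 1·C + 273.15 = 1.5·C.
(-0.5)·C = -273.15  ⇒  C = 546.30.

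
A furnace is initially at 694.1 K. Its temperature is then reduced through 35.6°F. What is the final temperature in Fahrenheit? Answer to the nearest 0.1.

Initial temperature in Celsius: 694.1 - 273.15 = 420.9500°C.
The 35.6°F change is an interval, so only the factor 5/9 applies: -35.6 × 5/9 = -19.7778°C.
Final Celsius temperature: 420.9500 - 19.7778 = 401.1722°C.
In Fahrenheit: 401.1722 × 1.8 + 32 = 754.1°F.

754.1°F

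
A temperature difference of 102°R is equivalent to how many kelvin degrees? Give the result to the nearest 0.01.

56.67 K

For a temperature interval the offset drops out; only the factor 5/9 applies.
102 × 5/9 = 56.67.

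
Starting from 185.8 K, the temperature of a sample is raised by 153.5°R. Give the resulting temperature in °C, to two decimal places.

-2.07°C

Initial temperature in Celsius: 185.8 - 273.15 = -87.3500°C.
The 153.5°R change is an interval, so only the factor 5/9 applies: +153.5 × 5/9 = +85.2778°C.
Final Celsius temperature: -87.3500 + 85.2778 = -2.0722°C.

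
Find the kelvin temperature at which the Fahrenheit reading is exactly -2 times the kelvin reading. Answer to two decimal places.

Let K be the kelvin reading. The Fahrenheit reading is F = 1.8·K - 459.67.
Require F = -2·K: 1.8·K - 459.67 = -2·K.
(3.8)·K = 459.67  ⇒  K = 120.97.

120.97 K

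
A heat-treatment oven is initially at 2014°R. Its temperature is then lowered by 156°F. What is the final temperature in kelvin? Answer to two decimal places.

Initial temperature in Celsius: (2014 - 491.67) × 5/9 = 845.7389°C.
The 156°F change is an interval, so only the factor 5/9 applies: -156 × 5/9 = -86.6667°C.
Final Celsius temperature: 845.7389 - 86.6667 = 759.0722°C.
In kelvin: 759.0722 + 273.15 = 1032.22 K.

1032.22 K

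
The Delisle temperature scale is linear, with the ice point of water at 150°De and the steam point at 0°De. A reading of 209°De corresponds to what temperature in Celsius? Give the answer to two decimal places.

-39.33°C

Linear interpolation between the fixed points: C = (209 - 150) × 100 / (0 - 150) = -39.3333°C.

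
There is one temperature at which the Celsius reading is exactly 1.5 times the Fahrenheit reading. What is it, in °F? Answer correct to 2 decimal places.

Let F be the Fahrenheit reading. The Celsius reading is C = 5/9·F - 17.7778.
Require C = 1.5·F: 5/9·F - 17.7778 = 1.5·F.
(-17/18)·F = 17.7778  ⇒  F = -18.82.

-18.82°F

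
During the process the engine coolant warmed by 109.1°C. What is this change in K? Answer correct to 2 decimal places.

Celsius and kelvin degrees are the same size, so the interval is unchanged: 109.10.

109.10 K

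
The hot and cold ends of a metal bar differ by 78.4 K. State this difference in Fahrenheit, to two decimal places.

For a temperature interval the offset drops out; only the factor 1.8 applies.
78.4 × 1.8 = 141.12.

141.12°F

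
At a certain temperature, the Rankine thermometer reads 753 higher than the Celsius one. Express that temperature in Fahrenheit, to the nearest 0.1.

Let x be the Celsius reading; then the Rankine reading is 1.8·x + 491.67.
(1.8·x + 491.67) - x = 753  ⇒  (0.8)·x = 261.33  ⇒  x = 326.6625°C.
In Fahrenheit: 326.6625 × 1.8 + 32 = 620.0°F.

620.0°F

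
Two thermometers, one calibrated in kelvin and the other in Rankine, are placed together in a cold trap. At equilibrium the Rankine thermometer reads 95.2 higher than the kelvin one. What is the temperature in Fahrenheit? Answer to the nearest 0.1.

-245.5°F

Let x be the kelvin reading; then the Rankine reading is 1.8·x.
(1.8·x) - x = 95.2  ⇒  (0.8)·x = 95.2  ⇒  x = 119.0000 K.
In Celsius: 119 - 273.15 = -154.1500°C.
In Fahrenheit: -154.1500 × 1.8 + 32 = -245.5°F.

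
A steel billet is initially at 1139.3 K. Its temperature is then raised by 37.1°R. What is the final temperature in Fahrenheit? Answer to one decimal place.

Initial temperature in Celsius: 1139.3 - 273.15 = 866.1500°C.
The 37.1°R change is an interval, so only the factor 5/9 applies: +37.1 × 5/9 = +20.6111°C.
Final Celsius temperature: 866.1500 + 20.6111 = 886.7611°C.
In Fahrenheit: 886.7611 × 1.8 + 32 = 1628.2°F.

1628.2°F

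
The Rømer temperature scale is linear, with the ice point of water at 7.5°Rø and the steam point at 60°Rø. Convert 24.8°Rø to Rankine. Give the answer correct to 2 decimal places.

Linear interpolation between the fixed points: C = (24.8 - 7.5) × 100 / (60 - 7.5) = 32.9524°C.
Then 32.9524 × 1.8 + 491.67 = 550.98°R.

550.98°R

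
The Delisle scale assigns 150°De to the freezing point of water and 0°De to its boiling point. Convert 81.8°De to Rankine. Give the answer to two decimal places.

573.51°R

Linear interpolation between the fixed points: C = (81.8 - 150) × 100 / (0 - 150) = 45.4667°C.
Then 45.4667 × 1.8 + 491.67 = 573.51°R.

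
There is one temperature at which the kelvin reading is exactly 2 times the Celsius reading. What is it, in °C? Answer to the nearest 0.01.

273.15°C

Let C be the Celsius reading. The kelvin reading is K = 1·C + 273.15.
Require K = 2·C: 1·C + 273.15 = 2·C.
(-1)·C = -273.15  ⇒  C = 273.15.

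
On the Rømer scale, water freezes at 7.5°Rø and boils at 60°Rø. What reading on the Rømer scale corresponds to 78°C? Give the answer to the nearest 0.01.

Linearly onto the Rømer scale: 7.5 + (78.0000 / 100) × (60 - 7.5) = 48.45°Rø.

48.45°Rø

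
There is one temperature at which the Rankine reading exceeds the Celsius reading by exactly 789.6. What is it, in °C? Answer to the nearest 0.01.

Let C be the Celsius reading. The Rankine reading is R = 1.8·C + 491.67.
Require R - C = 789.6: (0.8)·C + 491.67 = 789.6.
C = (789.6 - 491.67) / (0.8) = 372.41.

372.41°C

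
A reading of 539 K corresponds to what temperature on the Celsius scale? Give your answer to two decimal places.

265.85°C

In Celsius: 539 - 273.15 = 265.8500°C.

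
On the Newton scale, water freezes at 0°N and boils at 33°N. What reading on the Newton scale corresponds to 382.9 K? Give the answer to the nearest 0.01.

36.22°N

First in Celsius: 382.9 - 273.15 = 109.7500°C.
Linearly onto the Newton scale: 0 + (109.7500 / 100) × (33 - 0) = 36.22°N.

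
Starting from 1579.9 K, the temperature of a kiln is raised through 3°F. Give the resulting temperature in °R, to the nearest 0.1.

2846.8°R

Initial temperature in Celsius: 1579.9 - 273.15 = 1306.7500°C.
The 3°F change is an interval, so only the factor 5/9 applies: +3 × 5/9 = +1.6667°C.
Final Celsius temperature: 1306.7500 + 1.6667 = 1308.4167°C.
In Rankine: 1308.4167 × 1.8 + 491.67 = 2846.8°R.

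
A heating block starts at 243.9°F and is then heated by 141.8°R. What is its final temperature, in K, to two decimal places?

469.65 K

Initial temperature in Celsius: (243.9 - 32) × 5/9 = 117.7222°C.
The 141.8°R change is an interval, so only the factor 5/9 applies: +141.8 × 5/9 = +78.7778°C.
Final Celsius temperature: 117.7222 + 78.7778 = 196.5000°C.
In kelvin: 196.5000 + 273.15 = 469.65 K.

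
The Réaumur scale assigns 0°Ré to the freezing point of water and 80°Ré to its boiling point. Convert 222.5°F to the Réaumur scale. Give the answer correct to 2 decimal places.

84.67°Ré

First in Celsius: (222.5 - 32) × 5/9 = 105.8333°C.
Linearly onto the Réaumur scale: 0 + (105.8333 / 100) × (80 - 0) = 84.67°Ré.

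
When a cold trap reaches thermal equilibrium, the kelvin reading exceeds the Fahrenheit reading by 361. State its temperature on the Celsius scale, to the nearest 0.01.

-149.81°C

Let x be the kelvin reading; then the Fahrenheit reading is 1.8·x - 459.67.
(1.8·x - 459.67) - x = -361  ⇒  (0.8)·x = 98.67  ⇒  x = 123.3375 K.
In Celsius: 123.3375 - 273.15 = -149.81°C.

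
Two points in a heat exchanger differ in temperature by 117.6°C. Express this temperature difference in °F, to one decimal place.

For a temperature interval the offset drops out; only the factor 1.8 applies.
117.6 × 1.8 = 211.7.

211.7°F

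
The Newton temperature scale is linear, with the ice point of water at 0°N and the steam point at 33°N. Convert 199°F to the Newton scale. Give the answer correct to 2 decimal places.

30.62°N

First in Celsius: (199 - 32) × 5/9 = 92.7778°C.
Linearly onto the Newton scale: 0 + (92.7778 / 100) × (33 - 0) = 30.62°N.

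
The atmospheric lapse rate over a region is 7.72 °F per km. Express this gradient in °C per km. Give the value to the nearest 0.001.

4.289 °C/km

Since only a temperature interval is involved, the additive offset between the scales drops out.
A change of 1°F is a change of 5/9°C, so 7.72 × 5/9 = 4.289.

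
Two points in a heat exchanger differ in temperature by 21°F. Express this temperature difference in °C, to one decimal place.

11.7°C

For a temperature interval the offset drops out; only the factor 5/9 applies.
21 × 5/9 = 11.7.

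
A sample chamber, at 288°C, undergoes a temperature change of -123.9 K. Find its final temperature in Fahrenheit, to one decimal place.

327.4°F

The 123.9 K change is an interval; Kelvin and Celsius degrees are the same size, so ΔC = -123.9°C.
Final Celsius temperature: 288.0000 - 123.9000 = 164.1000°C.
In Fahrenheit: 164.1000 × 1.8 + 32 = 327.4°F.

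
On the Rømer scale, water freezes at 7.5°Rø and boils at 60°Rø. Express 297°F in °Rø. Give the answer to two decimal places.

First in Celsius: (297 - 32) × 5/9 = 147.2222°C.
Linearly onto the Rømer scale: 7.5 + (147.2222 / 100) × (60 - 7.5) = 84.79°Rø.

84.79°Rø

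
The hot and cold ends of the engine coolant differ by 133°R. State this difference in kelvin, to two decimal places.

Only the scale ratio 5/9 matters for a change in temperature.
133 × 5/9 = 73.89.

73.89 K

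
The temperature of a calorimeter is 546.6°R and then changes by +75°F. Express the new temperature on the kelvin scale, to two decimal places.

345.33 K

Initial temperature in Celsius: (546.6 - 491.67) × 5/9 = 30.5167°C.
The 75°F change is an interval, so only the factor 5/9 applies: +75 × 5/9 = +41.6667°C.
Final Celsius temperature: 30.5167 + 41.6667 = 72.1833°C.
In kelvin: 72.1833 + 273.15 = 345.33 K.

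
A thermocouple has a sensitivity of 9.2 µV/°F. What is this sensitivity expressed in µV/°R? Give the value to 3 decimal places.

The quantity depends on a temperature interval, so only the ratio of degree sizes applies; the offset between the scales is irrelevant.
A change of 1°R is a change of 1°F, so per °R the value is 9.2 × 1 = 9.200.

9.200 µV/°R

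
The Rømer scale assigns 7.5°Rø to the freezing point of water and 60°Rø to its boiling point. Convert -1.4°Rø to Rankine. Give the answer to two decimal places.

Linear interpolation between the fixed points: C = (-1.4 - 7.5) × 100 / (60 - 7.5) = -16.9524°C.
Then -16.9524 × 1.8 + 491.67 = 461.16°R.

461.16°R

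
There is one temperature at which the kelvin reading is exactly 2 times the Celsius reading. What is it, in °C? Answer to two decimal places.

273.15°C

Let C be the Celsius reading. The kelvin reading is K = 1·C + 273.15.
Require K = 2·C: 1·C + 273.15 = 2·C.
(-1)·C = -273.15  ⇒  C = 273.15.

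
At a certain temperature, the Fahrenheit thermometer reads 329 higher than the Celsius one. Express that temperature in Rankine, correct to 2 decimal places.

Let x be the Celsius reading; then the Fahrenheit reading is 1.8·x + 32.
(1.8·x + 32) - x = 329  ⇒  (0.8)·x = 297  ⇒  x = 371.2500°C.
In Rankine: 371.2500 × 1.8 + 491.67 = 1159.92°R.

1159.92°R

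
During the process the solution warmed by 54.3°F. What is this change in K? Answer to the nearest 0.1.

30.2 K

An interval of 1°F corresponds to 5/9 K.
54.3 × 5/9 = 30.2.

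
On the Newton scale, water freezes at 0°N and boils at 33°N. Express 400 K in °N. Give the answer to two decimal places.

41.86°N

First in Celsius: 400 - 273.15 = 126.8500°C.
Linearly onto the Newton scale: 0 + (126.8500 / 100) × (33 - 0) = 41.86°N.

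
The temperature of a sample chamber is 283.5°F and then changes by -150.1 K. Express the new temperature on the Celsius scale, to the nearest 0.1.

Initial temperature in Celsius: (283.5 - 32) × 5/9 = 139.7222°C.
The 150.1 K change is an interval; Kelvin and Celsius degrees are the same size, so ΔC = -150.1°C.
Final Celsius temperature: 139.7222 - 150.1000 = -10.3778°C.

-10.4°C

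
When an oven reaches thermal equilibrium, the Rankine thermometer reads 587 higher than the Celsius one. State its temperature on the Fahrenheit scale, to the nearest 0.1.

Let x be the Celsius reading; then the Rankine reading is 1.8·x + 491.67.
(1.8·x + 491.67) - x = 587  ⇒  (0.8)·x = 95.33  ⇒  x = 119.1625°C.
In Fahrenheit: 119.1625 × 1.8 + 32 = 246.5°F.

246.5°F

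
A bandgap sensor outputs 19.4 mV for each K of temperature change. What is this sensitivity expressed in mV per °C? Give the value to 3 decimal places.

The quantity depends on a temperature interval, so only the ratio of degree sizes applies; the offset between the scales is irrelevant.
A change of 1°C is a change of 1 K, so per °C the value is 19.4 × 1 = 19.400.

19.400 mV per °C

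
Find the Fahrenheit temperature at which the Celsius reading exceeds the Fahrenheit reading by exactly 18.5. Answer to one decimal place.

-81.6°F

Let F be the Fahrenheit reading. The Celsius reading is C = 5/9·F - 17.7778.
Require C - F = 18.5: (-4/9)·F - 17.7778 = 18.5.
F = (18.5 + 17.7778) / (-4/9) = -81.6.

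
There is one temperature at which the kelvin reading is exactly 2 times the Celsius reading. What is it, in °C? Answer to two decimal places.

Let C be the Celsius reading. The kelvin reading is K = 1·C + 273.15.
Require K = 2·C: 1·C + 273.15 = 2·C.
(-1)·C = -273.15  ⇒  C = 273.15.

273.15°C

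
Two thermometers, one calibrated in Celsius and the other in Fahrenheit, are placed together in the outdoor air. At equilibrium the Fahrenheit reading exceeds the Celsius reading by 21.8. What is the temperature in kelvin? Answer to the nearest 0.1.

Let x be the Celsius reading; then the Fahrenheit reading is 1.8·x + 32.
(1.8·x + 32) - x = 21.8  ⇒  (0.8)·x = -10.2  ⇒  x = -12.7500°C.
In kelvin: -12.7500 + 273.15 = 260.4 K.

260.4 K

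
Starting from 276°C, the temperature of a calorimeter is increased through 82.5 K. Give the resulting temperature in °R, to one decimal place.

The 82.5 K change is an interval; Kelvin and Celsius degrees are the same size, so ΔC = +82.5°C.
Final Celsius temperature: 276.0000 + 82.5000 = 358.5000°C.
In Rankine: 358.5000 × 1.8 + 491.67 = 1137.0°R.

1137.0°R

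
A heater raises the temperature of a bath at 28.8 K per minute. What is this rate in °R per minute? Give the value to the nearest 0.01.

51.84 °R/minute

The quantity depends on a temperature interval, so only the ratio of degree sizes applies; the offset between the scales is irrelevant.
A change of 1 K is a change of 1.8°R, so 28.8 × 1.8 = 51.84.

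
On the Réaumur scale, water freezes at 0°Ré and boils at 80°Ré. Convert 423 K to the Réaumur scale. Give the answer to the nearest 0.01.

119.88°Ré

First in Celsius: 423 - 273.15 = 149.8500°C.
Linearly onto the Réaumur scale: 0 + (149.8500 / 100) × (80 - 0) = 119.88°Ré.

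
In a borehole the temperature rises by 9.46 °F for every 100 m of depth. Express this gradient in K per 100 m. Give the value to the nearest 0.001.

5.256 K/100 m

The quantity depends on a temperature interval, so only the ratio of degree sizes applies; the offset between the scales is irrelevant.
A change of 1°F is a change of 5/9 K, so 9.46 × 5/9 = 5.256.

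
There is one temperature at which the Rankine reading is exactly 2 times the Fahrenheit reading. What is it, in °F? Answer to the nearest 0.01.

459.67°F

Let F be the Fahrenheit reading. The Rankine reading is R = 1·F + 459.67.
Require R = 2·F: 1·F + 459.67 = 2·F.
(-1)·F = -459.67  ⇒  F = 459.67.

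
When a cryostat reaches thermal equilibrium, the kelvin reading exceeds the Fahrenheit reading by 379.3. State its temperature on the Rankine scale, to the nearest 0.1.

180.8°R

Let x be the kelvin reading; then the Fahrenheit reading is 1.8·x - 459.67.
(1.8·x - 459.67) - x = -379.3  ⇒  (0.8)·x = 80.37  ⇒  x = 100.4625 K.
In Celsius: 100.4625 - 273.15 = -172.6875°C.
In Rankine: -172.6875 × 1.8 + 491.67 = 180.8°R.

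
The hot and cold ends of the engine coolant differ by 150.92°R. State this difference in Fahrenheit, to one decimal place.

150.9°F

Rankine and Fahrenheit degrees are the same size, so the interval is unchanged: 150.9.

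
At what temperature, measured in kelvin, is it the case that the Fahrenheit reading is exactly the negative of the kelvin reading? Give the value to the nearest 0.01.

164.17 K

Let K be the kelvin reading. The Fahrenheit reading is F = 1.8·K - 459.67.
Require F = -1·K: 1.8·K - 459.67 = -1·K.
(2.8)·K = 459.67  ⇒  K = 164.17.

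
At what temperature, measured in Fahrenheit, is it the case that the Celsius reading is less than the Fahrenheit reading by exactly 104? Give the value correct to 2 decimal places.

194.00°F

Let F be the Fahrenheit reading. The Celsius reading is C = 5/9·F - 17.7778.
Require C - F = -104: (-4/9)·F - 17.7778 = -104.
F = (-104 + 17.7778) / (-4/9) = 194.00.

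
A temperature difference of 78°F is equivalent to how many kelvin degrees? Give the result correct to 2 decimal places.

For a temperature interval the offset drops out; only the factor 5/9 applies.
78 × 5/9 = 43.33.

43.33 K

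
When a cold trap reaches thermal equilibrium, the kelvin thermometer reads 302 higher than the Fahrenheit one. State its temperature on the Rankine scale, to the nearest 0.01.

354.76°R

Let x be the Fahrenheit reading; then the kelvin reading is 5/9·x + 255.372.
(5/9·x + 255.372) - x = 302  ⇒  (-4/9)·x = 46.6278  ⇒  x = -104.9125°F.
In Celsius: (-104.9125 - 32) × 5/9 = -76.0625°C.
In Rankine: -76.0625 × 1.8 + 491.67 = 354.76°R.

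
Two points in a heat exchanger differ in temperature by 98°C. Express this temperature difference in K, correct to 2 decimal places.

Celsius and kelvin degrees are the same size, so the interval is unchanged: 98.00.

98.00 K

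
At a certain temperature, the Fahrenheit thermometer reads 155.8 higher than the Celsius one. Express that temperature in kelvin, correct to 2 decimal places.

427.90 K

Let x be the Celsius reading; then the Fahrenheit reading is 1.8·x + 32.
(1.8·x + 32) - x = 155.8  ⇒  (0.8)·x = 123.8  ⇒  x = 154.7500°C.
In kelvin: 154.7500 + 273.15 = 427.90 K.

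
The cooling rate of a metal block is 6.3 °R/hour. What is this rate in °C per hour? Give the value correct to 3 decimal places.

3.500 °C/hour

Since only a temperature interval is involved, the additive offset between the scales drops out.
A change of 1°R is a change of 5/9°C, so 6.3 × 5/9 = 3.500.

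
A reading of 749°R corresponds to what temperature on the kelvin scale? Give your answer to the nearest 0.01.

In Celsius: (749 - 491.67) × 5/9 = 142.9611°C.
In kelvin: 142.9611 + 273.15 = 416.11 K.

416.11 K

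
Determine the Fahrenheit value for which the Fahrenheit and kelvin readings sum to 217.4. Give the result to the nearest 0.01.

-24.41°F

Let F be the Fahrenheit reading. The kelvin reading is K = 5/9·F + 255.372.
Require F + K = 217.4: (14/9)·F + 255.372 = 217.4.
F = (217.4 - 255.372) / (14/9) = -24.41.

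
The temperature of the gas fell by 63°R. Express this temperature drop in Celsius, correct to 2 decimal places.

An interval of 1°R corresponds to 5/9°C.
63 × 5/9 = 35.00.

35.00°C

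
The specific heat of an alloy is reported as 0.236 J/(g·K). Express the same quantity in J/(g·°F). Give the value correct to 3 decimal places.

The quantity depends on a temperature interval, so only the ratio of degree sizes applies; the offset between the scales is irrelevant.
A change of 1°F is a change of 5/9 K, so per °F the value is 0.236 × 5/9 = 0.131.

0.131 J/(g·°F)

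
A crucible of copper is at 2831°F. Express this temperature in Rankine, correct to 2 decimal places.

3290.67°R

In Celsius: (2831 - 32) × 5/9 = 1555.0000°C.
In Rankine: 1555.0000 × 1.8 + 491.67 = 3290.67°R.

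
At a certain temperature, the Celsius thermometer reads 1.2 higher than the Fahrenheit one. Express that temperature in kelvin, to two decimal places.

231.65 K

Let x be the Fahrenheit reading; then the Celsius reading is 5/9·x - 17.7778.
(5/9·x - 17.7778) - x = 1.2  ⇒  (-4/9)·x = 18.9778  ⇒  x = -42.7000°F.
In Celsius: (-42.7 - 32) × 5/9 = -41.5000°C.
In kelvin: -41.5000 + 273.15 = 231.65 K.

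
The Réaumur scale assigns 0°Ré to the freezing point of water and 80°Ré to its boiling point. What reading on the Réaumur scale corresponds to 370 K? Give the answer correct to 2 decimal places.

First in Celsius: 370 - 273.15 = 96.8500°C.
Linearly onto the Réaumur scale: 0 + (96.8500 / 100) × (80 - 0) = 77.48°Ré.

77.48°Ré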